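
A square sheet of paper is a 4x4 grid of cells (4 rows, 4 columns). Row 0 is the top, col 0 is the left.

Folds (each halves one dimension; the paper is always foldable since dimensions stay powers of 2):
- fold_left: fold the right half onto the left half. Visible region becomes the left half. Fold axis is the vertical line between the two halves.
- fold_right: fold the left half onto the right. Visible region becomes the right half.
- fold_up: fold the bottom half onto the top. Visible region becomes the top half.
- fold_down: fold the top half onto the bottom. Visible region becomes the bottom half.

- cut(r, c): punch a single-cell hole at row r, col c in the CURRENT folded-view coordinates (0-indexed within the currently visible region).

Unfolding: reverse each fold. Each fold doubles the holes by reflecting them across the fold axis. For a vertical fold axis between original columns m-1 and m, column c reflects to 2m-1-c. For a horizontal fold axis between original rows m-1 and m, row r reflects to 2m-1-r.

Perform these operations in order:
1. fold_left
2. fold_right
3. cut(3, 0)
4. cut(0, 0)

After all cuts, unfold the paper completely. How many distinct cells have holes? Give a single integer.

Op 1 fold_left: fold axis v@2; visible region now rows[0,4) x cols[0,2) = 4x2
Op 2 fold_right: fold axis v@1; visible region now rows[0,4) x cols[1,2) = 4x1
Op 3 cut(3, 0): punch at orig (3,1); cuts so far [(3, 1)]; region rows[0,4) x cols[1,2) = 4x1
Op 4 cut(0, 0): punch at orig (0,1); cuts so far [(0, 1), (3, 1)]; region rows[0,4) x cols[1,2) = 4x1
Unfold 1 (reflect across v@1): 4 holes -> [(0, 0), (0, 1), (3, 0), (3, 1)]
Unfold 2 (reflect across v@2): 8 holes -> [(0, 0), (0, 1), (0, 2), (0, 3), (3, 0), (3, 1), (3, 2), (3, 3)]

Answer: 8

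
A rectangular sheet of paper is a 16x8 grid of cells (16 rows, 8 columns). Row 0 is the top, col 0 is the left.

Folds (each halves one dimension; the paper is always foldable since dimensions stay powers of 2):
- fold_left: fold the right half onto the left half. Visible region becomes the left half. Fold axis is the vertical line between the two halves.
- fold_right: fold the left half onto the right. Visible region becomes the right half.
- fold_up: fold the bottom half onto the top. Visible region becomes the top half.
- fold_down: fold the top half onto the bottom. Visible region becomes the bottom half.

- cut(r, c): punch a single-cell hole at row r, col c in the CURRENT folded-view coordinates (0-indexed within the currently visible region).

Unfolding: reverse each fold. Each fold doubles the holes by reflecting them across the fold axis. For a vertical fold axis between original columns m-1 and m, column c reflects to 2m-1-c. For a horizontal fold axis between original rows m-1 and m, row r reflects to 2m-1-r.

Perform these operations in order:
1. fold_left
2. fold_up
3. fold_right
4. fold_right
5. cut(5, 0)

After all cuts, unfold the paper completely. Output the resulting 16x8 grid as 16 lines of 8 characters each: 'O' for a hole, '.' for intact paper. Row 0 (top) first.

Answer: ........
........
........
........
........
OOOOOOOO
........
........
........
........
OOOOOOOO
........
........
........
........
........

Derivation:
Op 1 fold_left: fold axis v@4; visible region now rows[0,16) x cols[0,4) = 16x4
Op 2 fold_up: fold axis h@8; visible region now rows[0,8) x cols[0,4) = 8x4
Op 3 fold_right: fold axis v@2; visible region now rows[0,8) x cols[2,4) = 8x2
Op 4 fold_right: fold axis v@3; visible region now rows[0,8) x cols[3,4) = 8x1
Op 5 cut(5, 0): punch at orig (5,3); cuts so far [(5, 3)]; region rows[0,8) x cols[3,4) = 8x1
Unfold 1 (reflect across v@3): 2 holes -> [(5, 2), (5, 3)]
Unfold 2 (reflect across v@2): 4 holes -> [(5, 0), (5, 1), (5, 2), (5, 3)]
Unfold 3 (reflect across h@8): 8 holes -> [(5, 0), (5, 1), (5, 2), (5, 3), (10, 0), (10, 1), (10, 2), (10, 3)]
Unfold 4 (reflect across v@4): 16 holes -> [(5, 0), (5, 1), (5, 2), (5, 3), (5, 4), (5, 5), (5, 6), (5, 7), (10, 0), (10, 1), (10, 2), (10, 3), (10, 4), (10, 5), (10, 6), (10, 7)]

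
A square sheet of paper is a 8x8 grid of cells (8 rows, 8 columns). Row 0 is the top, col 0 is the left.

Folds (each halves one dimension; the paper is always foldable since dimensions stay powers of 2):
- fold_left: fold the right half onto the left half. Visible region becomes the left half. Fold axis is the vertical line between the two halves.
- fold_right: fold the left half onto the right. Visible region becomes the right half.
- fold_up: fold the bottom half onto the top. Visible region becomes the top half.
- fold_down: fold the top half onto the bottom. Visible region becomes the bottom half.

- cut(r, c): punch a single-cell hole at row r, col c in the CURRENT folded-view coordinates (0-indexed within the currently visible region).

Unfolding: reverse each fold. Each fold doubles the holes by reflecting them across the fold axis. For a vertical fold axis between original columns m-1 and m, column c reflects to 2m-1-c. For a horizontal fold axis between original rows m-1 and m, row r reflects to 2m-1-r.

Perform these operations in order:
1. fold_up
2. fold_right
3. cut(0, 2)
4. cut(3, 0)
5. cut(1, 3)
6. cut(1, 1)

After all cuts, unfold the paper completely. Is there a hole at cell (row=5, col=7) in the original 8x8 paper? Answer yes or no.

Op 1 fold_up: fold axis h@4; visible region now rows[0,4) x cols[0,8) = 4x8
Op 2 fold_right: fold axis v@4; visible region now rows[0,4) x cols[4,8) = 4x4
Op 3 cut(0, 2): punch at orig (0,6); cuts so far [(0, 6)]; region rows[0,4) x cols[4,8) = 4x4
Op 4 cut(3, 0): punch at orig (3,4); cuts so far [(0, 6), (3, 4)]; region rows[0,4) x cols[4,8) = 4x4
Op 5 cut(1, 3): punch at orig (1,7); cuts so far [(0, 6), (1, 7), (3, 4)]; region rows[0,4) x cols[4,8) = 4x4
Op 6 cut(1, 1): punch at orig (1,5); cuts so far [(0, 6), (1, 5), (1, 7), (3, 4)]; region rows[0,4) x cols[4,8) = 4x4
Unfold 1 (reflect across v@4): 8 holes -> [(0, 1), (0, 6), (1, 0), (1, 2), (1, 5), (1, 7), (3, 3), (3, 4)]
Unfold 2 (reflect across h@4): 16 holes -> [(0, 1), (0, 6), (1, 0), (1, 2), (1, 5), (1, 7), (3, 3), (3, 4), (4, 3), (4, 4), (6, 0), (6, 2), (6, 5), (6, 7), (7, 1), (7, 6)]
Holes: [(0, 1), (0, 6), (1, 0), (1, 2), (1, 5), (1, 7), (3, 3), (3, 4), (4, 3), (4, 4), (6, 0), (6, 2), (6, 5), (6, 7), (7, 1), (7, 6)]

Answer: no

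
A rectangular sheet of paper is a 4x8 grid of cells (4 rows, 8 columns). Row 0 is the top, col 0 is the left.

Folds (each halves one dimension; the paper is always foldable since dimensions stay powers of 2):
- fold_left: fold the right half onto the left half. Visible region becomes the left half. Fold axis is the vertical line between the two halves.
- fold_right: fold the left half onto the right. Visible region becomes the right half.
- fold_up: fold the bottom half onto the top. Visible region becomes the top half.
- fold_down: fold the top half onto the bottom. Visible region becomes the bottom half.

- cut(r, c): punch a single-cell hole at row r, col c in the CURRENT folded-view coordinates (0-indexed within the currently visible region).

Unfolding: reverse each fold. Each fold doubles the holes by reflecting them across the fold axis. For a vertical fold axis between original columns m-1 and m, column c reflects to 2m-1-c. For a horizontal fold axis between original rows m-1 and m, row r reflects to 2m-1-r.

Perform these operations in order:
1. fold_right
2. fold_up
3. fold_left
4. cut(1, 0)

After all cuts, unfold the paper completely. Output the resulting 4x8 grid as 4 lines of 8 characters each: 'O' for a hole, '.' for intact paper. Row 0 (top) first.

Answer: ........
O..OO..O
O..OO..O
........

Derivation:
Op 1 fold_right: fold axis v@4; visible region now rows[0,4) x cols[4,8) = 4x4
Op 2 fold_up: fold axis h@2; visible region now rows[0,2) x cols[4,8) = 2x4
Op 3 fold_left: fold axis v@6; visible region now rows[0,2) x cols[4,6) = 2x2
Op 4 cut(1, 0): punch at orig (1,4); cuts so far [(1, 4)]; region rows[0,2) x cols[4,6) = 2x2
Unfold 1 (reflect across v@6): 2 holes -> [(1, 4), (1, 7)]
Unfold 2 (reflect across h@2): 4 holes -> [(1, 4), (1, 7), (2, 4), (2, 7)]
Unfold 3 (reflect across v@4): 8 holes -> [(1, 0), (1, 3), (1, 4), (1, 7), (2, 0), (2, 3), (2, 4), (2, 7)]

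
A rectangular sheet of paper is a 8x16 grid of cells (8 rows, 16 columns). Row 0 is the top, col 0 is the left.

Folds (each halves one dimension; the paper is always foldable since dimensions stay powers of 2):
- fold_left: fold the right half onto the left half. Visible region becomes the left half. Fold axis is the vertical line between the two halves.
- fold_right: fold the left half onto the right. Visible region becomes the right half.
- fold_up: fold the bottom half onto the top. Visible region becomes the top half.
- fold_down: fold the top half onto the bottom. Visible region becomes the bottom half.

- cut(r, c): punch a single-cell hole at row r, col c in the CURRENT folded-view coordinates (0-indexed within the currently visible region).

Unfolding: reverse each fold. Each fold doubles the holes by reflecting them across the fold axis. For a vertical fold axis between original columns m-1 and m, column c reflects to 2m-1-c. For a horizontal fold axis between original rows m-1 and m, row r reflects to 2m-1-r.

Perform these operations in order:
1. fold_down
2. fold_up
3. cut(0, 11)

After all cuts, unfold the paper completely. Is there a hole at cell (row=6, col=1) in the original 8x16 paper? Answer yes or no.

Op 1 fold_down: fold axis h@4; visible region now rows[4,8) x cols[0,16) = 4x16
Op 2 fold_up: fold axis h@6; visible region now rows[4,6) x cols[0,16) = 2x16
Op 3 cut(0, 11): punch at orig (4,11); cuts so far [(4, 11)]; region rows[4,6) x cols[0,16) = 2x16
Unfold 1 (reflect across h@6): 2 holes -> [(4, 11), (7, 11)]
Unfold 2 (reflect across h@4): 4 holes -> [(0, 11), (3, 11), (4, 11), (7, 11)]
Holes: [(0, 11), (3, 11), (4, 11), (7, 11)]

Answer: no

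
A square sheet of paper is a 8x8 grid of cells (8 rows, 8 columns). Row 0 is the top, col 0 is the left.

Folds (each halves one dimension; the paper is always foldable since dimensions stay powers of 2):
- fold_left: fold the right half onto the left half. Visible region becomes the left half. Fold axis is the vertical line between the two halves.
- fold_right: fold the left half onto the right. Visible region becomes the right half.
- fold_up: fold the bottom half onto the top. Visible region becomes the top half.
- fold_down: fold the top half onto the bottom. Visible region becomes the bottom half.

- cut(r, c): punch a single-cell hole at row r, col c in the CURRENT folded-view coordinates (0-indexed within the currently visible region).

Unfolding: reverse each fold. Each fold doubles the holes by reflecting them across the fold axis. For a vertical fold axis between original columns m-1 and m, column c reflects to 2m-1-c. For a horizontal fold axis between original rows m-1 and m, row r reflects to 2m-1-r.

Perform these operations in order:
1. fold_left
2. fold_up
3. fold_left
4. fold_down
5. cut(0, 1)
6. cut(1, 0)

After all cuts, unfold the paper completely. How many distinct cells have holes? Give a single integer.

Op 1 fold_left: fold axis v@4; visible region now rows[0,8) x cols[0,4) = 8x4
Op 2 fold_up: fold axis h@4; visible region now rows[0,4) x cols[0,4) = 4x4
Op 3 fold_left: fold axis v@2; visible region now rows[0,4) x cols[0,2) = 4x2
Op 4 fold_down: fold axis h@2; visible region now rows[2,4) x cols[0,2) = 2x2
Op 5 cut(0, 1): punch at orig (2,1); cuts so far [(2, 1)]; region rows[2,4) x cols[0,2) = 2x2
Op 6 cut(1, 0): punch at orig (3,0); cuts so far [(2, 1), (3, 0)]; region rows[2,4) x cols[0,2) = 2x2
Unfold 1 (reflect across h@2): 4 holes -> [(0, 0), (1, 1), (2, 1), (3, 0)]
Unfold 2 (reflect across v@2): 8 holes -> [(0, 0), (0, 3), (1, 1), (1, 2), (2, 1), (2, 2), (3, 0), (3, 3)]
Unfold 3 (reflect across h@4): 16 holes -> [(0, 0), (0, 3), (1, 1), (1, 2), (2, 1), (2, 2), (3, 0), (3, 3), (4, 0), (4, 3), (5, 1), (5, 2), (6, 1), (6, 2), (7, 0), (7, 3)]
Unfold 4 (reflect across v@4): 32 holes -> [(0, 0), (0, 3), (0, 4), (0, 7), (1, 1), (1, 2), (1, 5), (1, 6), (2, 1), (2, 2), (2, 5), (2, 6), (3, 0), (3, 3), (3, 4), (3, 7), (4, 0), (4, 3), (4, 4), (4, 7), (5, 1), (5, 2), (5, 5), (5, 6), (6, 1), (6, 2), (6, 5), (6, 6), (7, 0), (7, 3), (7, 4), (7, 7)]

Answer: 32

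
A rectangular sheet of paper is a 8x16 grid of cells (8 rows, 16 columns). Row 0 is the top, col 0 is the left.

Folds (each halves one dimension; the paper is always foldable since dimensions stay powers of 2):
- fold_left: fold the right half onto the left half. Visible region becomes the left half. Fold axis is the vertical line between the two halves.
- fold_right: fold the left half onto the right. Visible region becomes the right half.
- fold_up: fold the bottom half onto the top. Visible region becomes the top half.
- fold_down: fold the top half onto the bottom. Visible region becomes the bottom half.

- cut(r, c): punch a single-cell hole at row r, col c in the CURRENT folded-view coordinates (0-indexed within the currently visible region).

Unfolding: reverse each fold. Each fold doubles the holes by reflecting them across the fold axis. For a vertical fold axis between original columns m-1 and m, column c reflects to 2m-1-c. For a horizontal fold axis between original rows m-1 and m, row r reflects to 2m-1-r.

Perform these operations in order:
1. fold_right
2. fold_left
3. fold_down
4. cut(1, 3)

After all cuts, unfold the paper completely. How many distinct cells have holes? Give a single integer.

Answer: 8

Derivation:
Op 1 fold_right: fold axis v@8; visible region now rows[0,8) x cols[8,16) = 8x8
Op 2 fold_left: fold axis v@12; visible region now rows[0,8) x cols[8,12) = 8x4
Op 3 fold_down: fold axis h@4; visible region now rows[4,8) x cols[8,12) = 4x4
Op 4 cut(1, 3): punch at orig (5,11); cuts so far [(5, 11)]; region rows[4,8) x cols[8,12) = 4x4
Unfold 1 (reflect across h@4): 2 holes -> [(2, 11), (5, 11)]
Unfold 2 (reflect across v@12): 4 holes -> [(2, 11), (2, 12), (5, 11), (5, 12)]
Unfold 3 (reflect across v@8): 8 holes -> [(2, 3), (2, 4), (2, 11), (2, 12), (5, 3), (5, 4), (5, 11), (5, 12)]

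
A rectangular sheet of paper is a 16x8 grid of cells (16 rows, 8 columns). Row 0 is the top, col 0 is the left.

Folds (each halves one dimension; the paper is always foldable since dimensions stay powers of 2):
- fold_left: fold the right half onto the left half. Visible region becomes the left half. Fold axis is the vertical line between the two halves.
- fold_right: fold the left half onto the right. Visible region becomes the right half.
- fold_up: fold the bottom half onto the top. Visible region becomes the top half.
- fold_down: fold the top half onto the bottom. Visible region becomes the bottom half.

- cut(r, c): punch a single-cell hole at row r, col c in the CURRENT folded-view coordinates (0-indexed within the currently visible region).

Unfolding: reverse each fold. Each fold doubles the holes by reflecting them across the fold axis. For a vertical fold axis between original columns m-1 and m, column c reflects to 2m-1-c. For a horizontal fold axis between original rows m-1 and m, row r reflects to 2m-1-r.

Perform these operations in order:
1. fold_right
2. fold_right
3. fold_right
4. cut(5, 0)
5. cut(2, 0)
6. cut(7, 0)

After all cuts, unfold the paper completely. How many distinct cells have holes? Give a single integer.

Answer: 24

Derivation:
Op 1 fold_right: fold axis v@4; visible region now rows[0,16) x cols[4,8) = 16x4
Op 2 fold_right: fold axis v@6; visible region now rows[0,16) x cols[6,8) = 16x2
Op 3 fold_right: fold axis v@7; visible region now rows[0,16) x cols[7,8) = 16x1
Op 4 cut(5, 0): punch at orig (5,7); cuts so far [(5, 7)]; region rows[0,16) x cols[7,8) = 16x1
Op 5 cut(2, 0): punch at orig (2,7); cuts so far [(2, 7), (5, 7)]; region rows[0,16) x cols[7,8) = 16x1
Op 6 cut(7, 0): punch at orig (7,7); cuts so far [(2, 7), (5, 7), (7, 7)]; region rows[0,16) x cols[7,8) = 16x1
Unfold 1 (reflect across v@7): 6 holes -> [(2, 6), (2, 7), (5, 6), (5, 7), (7, 6), (7, 7)]
Unfold 2 (reflect across v@6): 12 holes -> [(2, 4), (2, 5), (2, 6), (2, 7), (5, 4), (5, 5), (5, 6), (5, 7), (7, 4), (7, 5), (7, 6), (7, 7)]
Unfold 3 (reflect across v@4): 24 holes -> [(2, 0), (2, 1), (2, 2), (2, 3), (2, 4), (2, 5), (2, 6), (2, 7), (5, 0), (5, 1), (5, 2), (5, 3), (5, 4), (5, 5), (5, 6), (5, 7), (7, 0), (7, 1), (7, 2), (7, 3), (7, 4), (7, 5), (7, 6), (7, 7)]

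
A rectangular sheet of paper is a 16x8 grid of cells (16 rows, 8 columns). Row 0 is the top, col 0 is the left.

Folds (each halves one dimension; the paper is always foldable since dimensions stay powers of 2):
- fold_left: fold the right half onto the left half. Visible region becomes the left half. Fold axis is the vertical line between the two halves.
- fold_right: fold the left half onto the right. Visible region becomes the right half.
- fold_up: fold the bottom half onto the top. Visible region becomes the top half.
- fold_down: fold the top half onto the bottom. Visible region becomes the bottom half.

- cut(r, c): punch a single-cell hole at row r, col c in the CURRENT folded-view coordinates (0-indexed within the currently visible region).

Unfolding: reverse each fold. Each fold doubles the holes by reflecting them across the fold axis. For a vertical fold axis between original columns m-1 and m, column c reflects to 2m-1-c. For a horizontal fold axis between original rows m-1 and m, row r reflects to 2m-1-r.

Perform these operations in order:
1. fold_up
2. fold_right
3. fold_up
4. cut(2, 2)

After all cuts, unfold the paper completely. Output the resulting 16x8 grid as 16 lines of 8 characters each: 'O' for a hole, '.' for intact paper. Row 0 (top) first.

Answer: ........
........
.O....O.
........
........
.O....O.
........
........
........
........
.O....O.
........
........
.O....O.
........
........

Derivation:
Op 1 fold_up: fold axis h@8; visible region now rows[0,8) x cols[0,8) = 8x8
Op 2 fold_right: fold axis v@4; visible region now rows[0,8) x cols[4,8) = 8x4
Op 3 fold_up: fold axis h@4; visible region now rows[0,4) x cols[4,8) = 4x4
Op 4 cut(2, 2): punch at orig (2,6); cuts so far [(2, 6)]; region rows[0,4) x cols[4,8) = 4x4
Unfold 1 (reflect across h@4): 2 holes -> [(2, 6), (5, 6)]
Unfold 2 (reflect across v@4): 4 holes -> [(2, 1), (2, 6), (5, 1), (5, 6)]
Unfold 3 (reflect across h@8): 8 holes -> [(2, 1), (2, 6), (5, 1), (5, 6), (10, 1), (10, 6), (13, 1), (13, 6)]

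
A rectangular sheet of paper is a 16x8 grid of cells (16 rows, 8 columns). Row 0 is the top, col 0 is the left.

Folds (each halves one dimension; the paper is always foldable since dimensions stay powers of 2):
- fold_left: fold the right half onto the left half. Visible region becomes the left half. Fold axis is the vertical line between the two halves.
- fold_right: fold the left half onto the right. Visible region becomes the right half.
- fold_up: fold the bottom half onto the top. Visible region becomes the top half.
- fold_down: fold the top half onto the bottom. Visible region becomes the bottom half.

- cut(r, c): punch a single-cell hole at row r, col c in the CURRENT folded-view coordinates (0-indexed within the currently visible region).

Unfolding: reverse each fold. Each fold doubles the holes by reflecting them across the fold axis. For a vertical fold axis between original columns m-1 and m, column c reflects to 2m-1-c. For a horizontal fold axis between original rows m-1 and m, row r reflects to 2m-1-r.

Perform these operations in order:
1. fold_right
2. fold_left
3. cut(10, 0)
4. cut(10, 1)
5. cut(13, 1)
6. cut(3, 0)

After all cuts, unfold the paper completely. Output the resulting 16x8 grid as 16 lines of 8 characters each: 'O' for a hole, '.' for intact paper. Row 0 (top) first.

Answer: ........
........
........
O..OO..O
........
........
........
........
........
........
OOOOOOOO
........
........
.OO..OO.
........
........

Derivation:
Op 1 fold_right: fold axis v@4; visible region now rows[0,16) x cols[4,8) = 16x4
Op 2 fold_left: fold axis v@6; visible region now rows[0,16) x cols[4,6) = 16x2
Op 3 cut(10, 0): punch at orig (10,4); cuts so far [(10, 4)]; region rows[0,16) x cols[4,6) = 16x2
Op 4 cut(10, 1): punch at orig (10,5); cuts so far [(10, 4), (10, 5)]; region rows[0,16) x cols[4,6) = 16x2
Op 5 cut(13, 1): punch at orig (13,5); cuts so far [(10, 4), (10, 5), (13, 5)]; region rows[0,16) x cols[4,6) = 16x2
Op 6 cut(3, 0): punch at orig (3,4); cuts so far [(3, 4), (10, 4), (10, 5), (13, 5)]; region rows[0,16) x cols[4,6) = 16x2
Unfold 1 (reflect across v@6): 8 holes -> [(3, 4), (3, 7), (10, 4), (10, 5), (10, 6), (10, 7), (13, 5), (13, 6)]
Unfold 2 (reflect across v@4): 16 holes -> [(3, 0), (3, 3), (3, 4), (3, 7), (10, 0), (10, 1), (10, 2), (10, 3), (10, 4), (10, 5), (10, 6), (10, 7), (13, 1), (13, 2), (13, 5), (13, 6)]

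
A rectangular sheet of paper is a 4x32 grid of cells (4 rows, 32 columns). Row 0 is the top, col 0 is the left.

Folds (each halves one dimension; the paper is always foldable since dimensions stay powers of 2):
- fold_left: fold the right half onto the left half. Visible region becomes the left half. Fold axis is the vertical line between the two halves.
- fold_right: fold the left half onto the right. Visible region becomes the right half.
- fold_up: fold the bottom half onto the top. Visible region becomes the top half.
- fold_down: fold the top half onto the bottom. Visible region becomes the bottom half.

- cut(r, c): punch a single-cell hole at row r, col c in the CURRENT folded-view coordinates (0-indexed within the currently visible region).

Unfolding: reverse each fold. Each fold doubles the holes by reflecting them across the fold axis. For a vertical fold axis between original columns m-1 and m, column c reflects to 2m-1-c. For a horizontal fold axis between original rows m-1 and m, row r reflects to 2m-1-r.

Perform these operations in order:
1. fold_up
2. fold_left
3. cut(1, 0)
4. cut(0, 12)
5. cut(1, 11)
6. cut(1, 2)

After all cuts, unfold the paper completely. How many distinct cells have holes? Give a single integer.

Answer: 16

Derivation:
Op 1 fold_up: fold axis h@2; visible region now rows[0,2) x cols[0,32) = 2x32
Op 2 fold_left: fold axis v@16; visible region now rows[0,2) x cols[0,16) = 2x16
Op 3 cut(1, 0): punch at orig (1,0); cuts so far [(1, 0)]; region rows[0,2) x cols[0,16) = 2x16
Op 4 cut(0, 12): punch at orig (0,12); cuts so far [(0, 12), (1, 0)]; region rows[0,2) x cols[0,16) = 2x16
Op 5 cut(1, 11): punch at orig (1,11); cuts so far [(0, 12), (1, 0), (1, 11)]; region rows[0,2) x cols[0,16) = 2x16
Op 6 cut(1, 2): punch at orig (1,2); cuts so far [(0, 12), (1, 0), (1, 2), (1, 11)]; region rows[0,2) x cols[0,16) = 2x16
Unfold 1 (reflect across v@16): 8 holes -> [(0, 12), (0, 19), (1, 0), (1, 2), (1, 11), (1, 20), (1, 29), (1, 31)]
Unfold 2 (reflect across h@2): 16 holes -> [(0, 12), (0, 19), (1, 0), (1, 2), (1, 11), (1, 20), (1, 29), (1, 31), (2, 0), (2, 2), (2, 11), (2, 20), (2, 29), (2, 31), (3, 12), (3, 19)]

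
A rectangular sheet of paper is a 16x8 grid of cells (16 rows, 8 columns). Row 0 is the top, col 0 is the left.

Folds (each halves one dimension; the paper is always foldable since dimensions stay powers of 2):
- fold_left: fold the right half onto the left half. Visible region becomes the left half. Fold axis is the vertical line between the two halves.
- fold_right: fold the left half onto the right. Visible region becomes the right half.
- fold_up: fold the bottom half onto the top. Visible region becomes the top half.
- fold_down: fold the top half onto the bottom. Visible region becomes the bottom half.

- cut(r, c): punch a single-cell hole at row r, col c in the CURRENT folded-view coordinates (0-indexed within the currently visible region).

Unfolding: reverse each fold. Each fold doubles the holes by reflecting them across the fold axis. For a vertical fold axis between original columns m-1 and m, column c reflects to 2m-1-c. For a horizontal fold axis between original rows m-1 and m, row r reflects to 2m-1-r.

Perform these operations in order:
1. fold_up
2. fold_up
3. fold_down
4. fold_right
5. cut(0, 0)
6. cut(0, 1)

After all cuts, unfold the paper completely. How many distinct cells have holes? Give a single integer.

Op 1 fold_up: fold axis h@8; visible region now rows[0,8) x cols[0,8) = 8x8
Op 2 fold_up: fold axis h@4; visible region now rows[0,4) x cols[0,8) = 4x8
Op 3 fold_down: fold axis h@2; visible region now rows[2,4) x cols[0,8) = 2x8
Op 4 fold_right: fold axis v@4; visible region now rows[2,4) x cols[4,8) = 2x4
Op 5 cut(0, 0): punch at orig (2,4); cuts so far [(2, 4)]; region rows[2,4) x cols[4,8) = 2x4
Op 6 cut(0, 1): punch at orig (2,5); cuts so far [(2, 4), (2, 5)]; region rows[2,4) x cols[4,8) = 2x4
Unfold 1 (reflect across v@4): 4 holes -> [(2, 2), (2, 3), (2, 4), (2, 5)]
Unfold 2 (reflect across h@2): 8 holes -> [(1, 2), (1, 3), (1, 4), (1, 5), (2, 2), (2, 3), (2, 4), (2, 5)]
Unfold 3 (reflect across h@4): 16 holes -> [(1, 2), (1, 3), (1, 4), (1, 5), (2, 2), (2, 3), (2, 4), (2, 5), (5, 2), (5, 3), (5, 4), (5, 5), (6, 2), (6, 3), (6, 4), (6, 5)]
Unfold 4 (reflect across h@8): 32 holes -> [(1, 2), (1, 3), (1, 4), (1, 5), (2, 2), (2, 3), (2, 4), (2, 5), (5, 2), (5, 3), (5, 4), (5, 5), (6, 2), (6, 3), (6, 4), (6, 5), (9, 2), (9, 3), (9, 4), (9, 5), (10, 2), (10, 3), (10, 4), (10, 5), (13, 2), (13, 3), (13, 4), (13, 5), (14, 2), (14, 3), (14, 4), (14, 5)]

Answer: 32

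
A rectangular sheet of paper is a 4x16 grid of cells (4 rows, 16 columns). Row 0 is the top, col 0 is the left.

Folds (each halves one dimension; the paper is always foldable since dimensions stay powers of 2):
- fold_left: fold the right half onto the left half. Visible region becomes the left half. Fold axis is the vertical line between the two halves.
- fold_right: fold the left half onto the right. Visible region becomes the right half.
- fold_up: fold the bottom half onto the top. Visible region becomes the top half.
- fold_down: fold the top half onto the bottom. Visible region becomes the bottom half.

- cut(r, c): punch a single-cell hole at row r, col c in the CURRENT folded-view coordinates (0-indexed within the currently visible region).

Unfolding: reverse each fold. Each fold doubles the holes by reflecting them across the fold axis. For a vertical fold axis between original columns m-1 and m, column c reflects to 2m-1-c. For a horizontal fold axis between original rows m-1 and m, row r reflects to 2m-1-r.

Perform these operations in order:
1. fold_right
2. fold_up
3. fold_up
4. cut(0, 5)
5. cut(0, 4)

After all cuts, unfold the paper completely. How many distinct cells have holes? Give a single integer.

Answer: 16

Derivation:
Op 1 fold_right: fold axis v@8; visible region now rows[0,4) x cols[8,16) = 4x8
Op 2 fold_up: fold axis h@2; visible region now rows[0,2) x cols[8,16) = 2x8
Op 3 fold_up: fold axis h@1; visible region now rows[0,1) x cols[8,16) = 1x8
Op 4 cut(0, 5): punch at orig (0,13); cuts so far [(0, 13)]; region rows[0,1) x cols[8,16) = 1x8
Op 5 cut(0, 4): punch at orig (0,12); cuts so far [(0, 12), (0, 13)]; region rows[0,1) x cols[8,16) = 1x8
Unfold 1 (reflect across h@1): 4 holes -> [(0, 12), (0, 13), (1, 12), (1, 13)]
Unfold 2 (reflect across h@2): 8 holes -> [(0, 12), (0, 13), (1, 12), (1, 13), (2, 12), (2, 13), (3, 12), (3, 13)]
Unfold 3 (reflect across v@8): 16 holes -> [(0, 2), (0, 3), (0, 12), (0, 13), (1, 2), (1, 3), (1, 12), (1, 13), (2, 2), (2, 3), (2, 12), (2, 13), (3, 2), (3, 3), (3, 12), (3, 13)]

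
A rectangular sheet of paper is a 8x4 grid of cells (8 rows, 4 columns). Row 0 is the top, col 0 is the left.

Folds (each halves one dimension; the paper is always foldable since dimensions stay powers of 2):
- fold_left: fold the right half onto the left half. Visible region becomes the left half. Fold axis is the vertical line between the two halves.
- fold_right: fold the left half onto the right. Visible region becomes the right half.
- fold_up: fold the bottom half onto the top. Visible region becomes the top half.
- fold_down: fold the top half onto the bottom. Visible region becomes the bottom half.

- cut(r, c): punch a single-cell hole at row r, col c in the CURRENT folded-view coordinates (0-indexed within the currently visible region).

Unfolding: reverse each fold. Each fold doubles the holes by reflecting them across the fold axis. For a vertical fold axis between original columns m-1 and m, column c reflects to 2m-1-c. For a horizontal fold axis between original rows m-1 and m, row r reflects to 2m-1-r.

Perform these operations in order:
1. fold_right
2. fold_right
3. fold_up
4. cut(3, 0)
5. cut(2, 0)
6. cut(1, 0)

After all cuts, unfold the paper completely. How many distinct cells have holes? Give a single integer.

Op 1 fold_right: fold axis v@2; visible region now rows[0,8) x cols[2,4) = 8x2
Op 2 fold_right: fold axis v@3; visible region now rows[0,8) x cols[3,4) = 8x1
Op 3 fold_up: fold axis h@4; visible region now rows[0,4) x cols[3,4) = 4x1
Op 4 cut(3, 0): punch at orig (3,3); cuts so far [(3, 3)]; region rows[0,4) x cols[3,4) = 4x1
Op 5 cut(2, 0): punch at orig (2,3); cuts so far [(2, 3), (3, 3)]; region rows[0,4) x cols[3,4) = 4x1
Op 6 cut(1, 0): punch at orig (1,3); cuts so far [(1, 3), (2, 3), (3, 3)]; region rows[0,4) x cols[3,4) = 4x1
Unfold 1 (reflect across h@4): 6 holes -> [(1, 3), (2, 3), (3, 3), (4, 3), (5, 3), (6, 3)]
Unfold 2 (reflect across v@3): 12 holes -> [(1, 2), (1, 3), (2, 2), (2, 3), (3, 2), (3, 3), (4, 2), (4, 3), (5, 2), (5, 3), (6, 2), (6, 3)]
Unfold 3 (reflect across v@2): 24 holes -> [(1, 0), (1, 1), (1, 2), (1, 3), (2, 0), (2, 1), (2, 2), (2, 3), (3, 0), (3, 1), (3, 2), (3, 3), (4, 0), (4, 1), (4, 2), (4, 3), (5, 0), (5, 1), (5, 2), (5, 3), (6, 0), (6, 1), (6, 2), (6, 3)]

Answer: 24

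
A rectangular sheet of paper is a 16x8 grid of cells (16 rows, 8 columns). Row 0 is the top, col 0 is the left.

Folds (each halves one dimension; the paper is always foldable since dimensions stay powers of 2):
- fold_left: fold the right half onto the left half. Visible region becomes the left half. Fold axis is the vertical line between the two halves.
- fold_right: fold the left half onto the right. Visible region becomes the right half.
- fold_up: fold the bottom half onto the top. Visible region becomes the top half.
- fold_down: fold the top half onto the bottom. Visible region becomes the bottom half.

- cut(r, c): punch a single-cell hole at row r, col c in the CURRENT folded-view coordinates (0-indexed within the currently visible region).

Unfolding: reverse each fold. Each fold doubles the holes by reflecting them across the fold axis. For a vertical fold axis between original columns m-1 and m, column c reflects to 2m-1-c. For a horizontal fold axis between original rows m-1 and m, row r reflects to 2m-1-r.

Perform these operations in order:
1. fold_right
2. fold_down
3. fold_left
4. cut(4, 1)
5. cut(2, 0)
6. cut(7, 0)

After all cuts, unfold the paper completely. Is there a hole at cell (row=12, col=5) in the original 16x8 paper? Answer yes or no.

Answer: yes

Derivation:
Op 1 fold_right: fold axis v@4; visible region now rows[0,16) x cols[4,8) = 16x4
Op 2 fold_down: fold axis h@8; visible region now rows[8,16) x cols[4,8) = 8x4
Op 3 fold_left: fold axis v@6; visible region now rows[8,16) x cols[4,6) = 8x2
Op 4 cut(4, 1): punch at orig (12,5); cuts so far [(12, 5)]; region rows[8,16) x cols[4,6) = 8x2
Op 5 cut(2, 0): punch at orig (10,4); cuts so far [(10, 4), (12, 5)]; region rows[8,16) x cols[4,6) = 8x2
Op 6 cut(7, 0): punch at orig (15,4); cuts so far [(10, 4), (12, 5), (15, 4)]; region rows[8,16) x cols[4,6) = 8x2
Unfold 1 (reflect across v@6): 6 holes -> [(10, 4), (10, 7), (12, 5), (12, 6), (15, 4), (15, 7)]
Unfold 2 (reflect across h@8): 12 holes -> [(0, 4), (0, 7), (3, 5), (3, 6), (5, 4), (5, 7), (10, 4), (10, 7), (12, 5), (12, 6), (15, 4), (15, 7)]
Unfold 3 (reflect across v@4): 24 holes -> [(0, 0), (0, 3), (0, 4), (0, 7), (3, 1), (3, 2), (3, 5), (3, 6), (5, 0), (5, 3), (5, 4), (5, 7), (10, 0), (10, 3), (10, 4), (10, 7), (12, 1), (12, 2), (12, 5), (12, 6), (15, 0), (15, 3), (15, 4), (15, 7)]
Holes: [(0, 0), (0, 3), (0, 4), (0, 7), (3, 1), (3, 2), (3, 5), (3, 6), (5, 0), (5, 3), (5, 4), (5, 7), (10, 0), (10, 3), (10, 4), (10, 7), (12, 1), (12, 2), (12, 5), (12, 6), (15, 0), (15, 3), (15, 4), (15, 7)]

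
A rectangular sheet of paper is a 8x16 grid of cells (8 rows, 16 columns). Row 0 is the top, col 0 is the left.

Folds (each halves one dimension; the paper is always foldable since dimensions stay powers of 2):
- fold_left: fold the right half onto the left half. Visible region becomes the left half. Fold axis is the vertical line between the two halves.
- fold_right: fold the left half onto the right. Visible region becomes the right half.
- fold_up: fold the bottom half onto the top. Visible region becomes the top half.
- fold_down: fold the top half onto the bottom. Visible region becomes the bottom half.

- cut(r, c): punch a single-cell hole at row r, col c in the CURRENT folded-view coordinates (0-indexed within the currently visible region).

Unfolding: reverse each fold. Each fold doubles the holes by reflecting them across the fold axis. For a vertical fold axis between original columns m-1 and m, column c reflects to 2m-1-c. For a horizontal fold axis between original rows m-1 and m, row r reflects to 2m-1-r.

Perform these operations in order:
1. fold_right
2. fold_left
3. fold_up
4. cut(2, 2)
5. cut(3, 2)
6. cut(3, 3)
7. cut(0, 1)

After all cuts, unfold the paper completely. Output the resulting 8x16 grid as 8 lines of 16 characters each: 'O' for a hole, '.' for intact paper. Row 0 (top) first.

Answer: .O....O..O....O.
................
..O..O....O..O..
..OOOO....OOOO..
..OOOO....OOOO..
..O..O....O..O..
................
.O....O..O....O.

Derivation:
Op 1 fold_right: fold axis v@8; visible region now rows[0,8) x cols[8,16) = 8x8
Op 2 fold_left: fold axis v@12; visible region now rows[0,8) x cols[8,12) = 8x4
Op 3 fold_up: fold axis h@4; visible region now rows[0,4) x cols[8,12) = 4x4
Op 4 cut(2, 2): punch at orig (2,10); cuts so far [(2, 10)]; region rows[0,4) x cols[8,12) = 4x4
Op 5 cut(3, 2): punch at orig (3,10); cuts so far [(2, 10), (3, 10)]; region rows[0,4) x cols[8,12) = 4x4
Op 6 cut(3, 3): punch at orig (3,11); cuts so far [(2, 10), (3, 10), (3, 11)]; region rows[0,4) x cols[8,12) = 4x4
Op 7 cut(0, 1): punch at orig (0,9); cuts so far [(0, 9), (2, 10), (3, 10), (3, 11)]; region rows[0,4) x cols[8,12) = 4x4
Unfold 1 (reflect across h@4): 8 holes -> [(0, 9), (2, 10), (3, 10), (3, 11), (4, 10), (4, 11), (5, 10), (7, 9)]
Unfold 2 (reflect across v@12): 16 holes -> [(0, 9), (0, 14), (2, 10), (2, 13), (3, 10), (3, 11), (3, 12), (3, 13), (4, 10), (4, 11), (4, 12), (4, 13), (5, 10), (5, 13), (7, 9), (7, 14)]
Unfold 3 (reflect across v@8): 32 holes -> [(0, 1), (0, 6), (0, 9), (0, 14), (2, 2), (2, 5), (2, 10), (2, 13), (3, 2), (3, 3), (3, 4), (3, 5), (3, 10), (3, 11), (3, 12), (3, 13), (4, 2), (4, 3), (4, 4), (4, 5), (4, 10), (4, 11), (4, 12), (4, 13), (5, 2), (5, 5), (5, 10), (5, 13), (7, 1), (7, 6), (7, 9), (7, 14)]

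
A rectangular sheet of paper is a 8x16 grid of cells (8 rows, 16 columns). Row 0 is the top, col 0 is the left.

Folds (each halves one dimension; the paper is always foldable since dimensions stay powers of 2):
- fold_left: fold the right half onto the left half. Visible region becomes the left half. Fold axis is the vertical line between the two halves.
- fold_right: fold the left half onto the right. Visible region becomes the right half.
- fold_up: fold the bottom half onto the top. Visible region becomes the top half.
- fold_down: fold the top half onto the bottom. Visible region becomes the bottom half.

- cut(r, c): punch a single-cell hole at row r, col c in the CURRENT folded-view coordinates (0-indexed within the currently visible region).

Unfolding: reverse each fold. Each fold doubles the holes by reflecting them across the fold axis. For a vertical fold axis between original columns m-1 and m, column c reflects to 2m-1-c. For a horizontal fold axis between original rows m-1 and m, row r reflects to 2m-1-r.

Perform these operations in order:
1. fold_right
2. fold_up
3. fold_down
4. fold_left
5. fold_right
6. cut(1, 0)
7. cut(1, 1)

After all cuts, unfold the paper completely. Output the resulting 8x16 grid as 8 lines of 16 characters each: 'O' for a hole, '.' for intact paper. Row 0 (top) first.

Answer: OOOOOOOOOOOOOOOO
................
................
OOOOOOOOOOOOOOOO
OOOOOOOOOOOOOOOO
................
................
OOOOOOOOOOOOOOOO

Derivation:
Op 1 fold_right: fold axis v@8; visible region now rows[0,8) x cols[8,16) = 8x8
Op 2 fold_up: fold axis h@4; visible region now rows[0,4) x cols[8,16) = 4x8
Op 3 fold_down: fold axis h@2; visible region now rows[2,4) x cols[8,16) = 2x8
Op 4 fold_left: fold axis v@12; visible region now rows[2,4) x cols[8,12) = 2x4
Op 5 fold_right: fold axis v@10; visible region now rows[2,4) x cols[10,12) = 2x2
Op 6 cut(1, 0): punch at orig (3,10); cuts so far [(3, 10)]; region rows[2,4) x cols[10,12) = 2x2
Op 7 cut(1, 1): punch at orig (3,11); cuts so far [(3, 10), (3, 11)]; region rows[2,4) x cols[10,12) = 2x2
Unfold 1 (reflect across v@10): 4 holes -> [(3, 8), (3, 9), (3, 10), (3, 11)]
Unfold 2 (reflect across v@12): 8 holes -> [(3, 8), (3, 9), (3, 10), (3, 11), (3, 12), (3, 13), (3, 14), (3, 15)]
Unfold 3 (reflect across h@2): 16 holes -> [(0, 8), (0, 9), (0, 10), (0, 11), (0, 12), (0, 13), (0, 14), (0, 15), (3, 8), (3, 9), (3, 10), (3, 11), (3, 12), (3, 13), (3, 14), (3, 15)]
Unfold 4 (reflect across h@4): 32 holes -> [(0, 8), (0, 9), (0, 10), (0, 11), (0, 12), (0, 13), (0, 14), (0, 15), (3, 8), (3, 9), (3, 10), (3, 11), (3, 12), (3, 13), (3, 14), (3, 15), (4, 8), (4, 9), (4, 10), (4, 11), (4, 12), (4, 13), (4, 14), (4, 15), (7, 8), (7, 9), (7, 10), (7, 11), (7, 12), (7, 13), (7, 14), (7, 15)]
Unfold 5 (reflect across v@8): 64 holes -> [(0, 0), (0, 1), (0, 2), (0, 3), (0, 4), (0, 5), (0, 6), (0, 7), (0, 8), (0, 9), (0, 10), (0, 11), (0, 12), (0, 13), (0, 14), (0, 15), (3, 0), (3, 1), (3, 2), (3, 3), (3, 4), (3, 5), (3, 6), (3, 7), (3, 8), (3, 9), (3, 10), (3, 11), (3, 12), (3, 13), (3, 14), (3, 15), (4, 0), (4, 1), (4, 2), (4, 3), (4, 4), (4, 5), (4, 6), (4, 7), (4, 8), (4, 9), (4, 10), (4, 11), (4, 12), (4, 13), (4, 14), (4, 15), (7, 0), (7, 1), (7, 2), (7, 3), (7, 4), (7, 5), (7, 6), (7, 7), (7, 8), (7, 9), (7, 10), (7, 11), (7, 12), (7, 13), (7, 14), (7, 15)]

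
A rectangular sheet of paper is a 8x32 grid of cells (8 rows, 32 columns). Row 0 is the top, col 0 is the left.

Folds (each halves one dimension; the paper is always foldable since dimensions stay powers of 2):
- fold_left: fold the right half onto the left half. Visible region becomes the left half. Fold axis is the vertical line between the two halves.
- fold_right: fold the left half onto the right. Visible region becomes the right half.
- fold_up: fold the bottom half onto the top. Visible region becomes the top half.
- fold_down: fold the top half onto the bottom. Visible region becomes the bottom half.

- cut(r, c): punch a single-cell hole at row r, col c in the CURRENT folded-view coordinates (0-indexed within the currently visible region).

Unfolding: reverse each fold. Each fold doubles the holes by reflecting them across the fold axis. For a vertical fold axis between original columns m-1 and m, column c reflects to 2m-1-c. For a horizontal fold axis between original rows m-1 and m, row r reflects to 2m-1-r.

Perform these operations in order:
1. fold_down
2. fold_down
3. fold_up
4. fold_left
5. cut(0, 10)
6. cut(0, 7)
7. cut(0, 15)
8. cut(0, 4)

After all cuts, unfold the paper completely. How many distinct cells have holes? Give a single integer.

Answer: 64

Derivation:
Op 1 fold_down: fold axis h@4; visible region now rows[4,8) x cols[0,32) = 4x32
Op 2 fold_down: fold axis h@6; visible region now rows[6,8) x cols[0,32) = 2x32
Op 3 fold_up: fold axis h@7; visible region now rows[6,7) x cols[0,32) = 1x32
Op 4 fold_left: fold axis v@16; visible region now rows[6,7) x cols[0,16) = 1x16
Op 5 cut(0, 10): punch at orig (6,10); cuts so far [(6, 10)]; region rows[6,7) x cols[0,16) = 1x16
Op 6 cut(0, 7): punch at orig (6,7); cuts so far [(6, 7), (6, 10)]; region rows[6,7) x cols[0,16) = 1x16
Op 7 cut(0, 15): punch at orig (6,15); cuts so far [(6, 7), (6, 10), (6, 15)]; region rows[6,7) x cols[0,16) = 1x16
Op 8 cut(0, 4): punch at orig (6,4); cuts so far [(6, 4), (6, 7), (6, 10), (6, 15)]; region rows[6,7) x cols[0,16) = 1x16
Unfold 1 (reflect across v@16): 8 holes -> [(6, 4), (6, 7), (6, 10), (6, 15), (6, 16), (6, 21), (6, 24), (6, 27)]
Unfold 2 (reflect across h@7): 16 holes -> [(6, 4), (6, 7), (6, 10), (6, 15), (6, 16), (6, 21), (6, 24), (6, 27), (7, 4), (7, 7), (7, 10), (7, 15), (7, 16), (7, 21), (7, 24), (7, 27)]
Unfold 3 (reflect across h@6): 32 holes -> [(4, 4), (4, 7), (4, 10), (4, 15), (4, 16), (4, 21), (4, 24), (4, 27), (5, 4), (5, 7), (5, 10), (5, 15), (5, 16), (5, 21), (5, 24), (5, 27), (6, 4), (6, 7), (6, 10), (6, 15), (6, 16), (6, 21), (6, 24), (6, 27), (7, 4), (7, 7), (7, 10), (7, 15), (7, 16), (7, 21), (7, 24), (7, 27)]
Unfold 4 (reflect across h@4): 64 holes -> [(0, 4), (0, 7), (0, 10), (0, 15), (0, 16), (0, 21), (0, 24), (0, 27), (1, 4), (1, 7), (1, 10), (1, 15), (1, 16), (1, 21), (1, 24), (1, 27), (2, 4), (2, 7), (2, 10), (2, 15), (2, 16), (2, 21), (2, 24), (2, 27), (3, 4), (3, 7), (3, 10), (3, 15), (3, 16), (3, 21), (3, 24), (3, 27), (4, 4), (4, 7), (4, 10), (4, 15), (4, 16), (4, 21), (4, 24), (4, 27), (5, 4), (5, 7), (5, 10), (5, 15), (5, 16), (5, 21), (5, 24), (5, 27), (6, 4), (6, 7), (6, 10), (6, 15), (6, 16), (6, 21), (6, 24), (6, 27), (7, 4), (7, 7), (7, 10), (7, 15), (7, 16), (7, 21), (7, 24), (7, 27)]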